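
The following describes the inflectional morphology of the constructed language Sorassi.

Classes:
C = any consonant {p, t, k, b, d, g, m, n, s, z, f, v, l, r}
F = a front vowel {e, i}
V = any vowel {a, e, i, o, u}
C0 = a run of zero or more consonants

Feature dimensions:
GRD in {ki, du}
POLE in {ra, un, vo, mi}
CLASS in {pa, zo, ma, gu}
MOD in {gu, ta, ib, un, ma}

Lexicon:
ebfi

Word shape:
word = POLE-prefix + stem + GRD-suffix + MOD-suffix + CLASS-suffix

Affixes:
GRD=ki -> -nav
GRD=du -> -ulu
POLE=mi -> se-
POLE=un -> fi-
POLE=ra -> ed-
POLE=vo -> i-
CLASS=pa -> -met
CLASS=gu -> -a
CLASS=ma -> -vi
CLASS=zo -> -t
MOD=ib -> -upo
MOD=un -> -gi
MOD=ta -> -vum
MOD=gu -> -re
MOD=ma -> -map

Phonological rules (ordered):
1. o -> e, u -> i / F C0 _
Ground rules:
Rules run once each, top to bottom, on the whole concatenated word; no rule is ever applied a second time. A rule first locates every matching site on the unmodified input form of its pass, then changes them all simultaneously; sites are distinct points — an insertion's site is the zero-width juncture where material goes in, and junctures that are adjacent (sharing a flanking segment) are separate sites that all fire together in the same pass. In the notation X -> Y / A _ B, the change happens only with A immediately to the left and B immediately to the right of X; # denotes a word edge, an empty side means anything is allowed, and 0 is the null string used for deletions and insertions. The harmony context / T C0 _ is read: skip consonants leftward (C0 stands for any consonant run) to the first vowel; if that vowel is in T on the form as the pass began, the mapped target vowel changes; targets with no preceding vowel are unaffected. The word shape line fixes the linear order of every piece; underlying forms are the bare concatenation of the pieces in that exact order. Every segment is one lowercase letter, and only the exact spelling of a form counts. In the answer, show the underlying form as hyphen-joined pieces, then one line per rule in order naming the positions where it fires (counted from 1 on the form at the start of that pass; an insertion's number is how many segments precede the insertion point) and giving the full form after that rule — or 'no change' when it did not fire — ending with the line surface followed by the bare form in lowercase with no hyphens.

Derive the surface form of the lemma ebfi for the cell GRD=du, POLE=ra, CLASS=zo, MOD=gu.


underlying: ed-ebfi-ulu-re-t
1. o -> e, u -> i / F C0 _: fires at position(s) 7: edebfiiluret
surface: edebfiiluret


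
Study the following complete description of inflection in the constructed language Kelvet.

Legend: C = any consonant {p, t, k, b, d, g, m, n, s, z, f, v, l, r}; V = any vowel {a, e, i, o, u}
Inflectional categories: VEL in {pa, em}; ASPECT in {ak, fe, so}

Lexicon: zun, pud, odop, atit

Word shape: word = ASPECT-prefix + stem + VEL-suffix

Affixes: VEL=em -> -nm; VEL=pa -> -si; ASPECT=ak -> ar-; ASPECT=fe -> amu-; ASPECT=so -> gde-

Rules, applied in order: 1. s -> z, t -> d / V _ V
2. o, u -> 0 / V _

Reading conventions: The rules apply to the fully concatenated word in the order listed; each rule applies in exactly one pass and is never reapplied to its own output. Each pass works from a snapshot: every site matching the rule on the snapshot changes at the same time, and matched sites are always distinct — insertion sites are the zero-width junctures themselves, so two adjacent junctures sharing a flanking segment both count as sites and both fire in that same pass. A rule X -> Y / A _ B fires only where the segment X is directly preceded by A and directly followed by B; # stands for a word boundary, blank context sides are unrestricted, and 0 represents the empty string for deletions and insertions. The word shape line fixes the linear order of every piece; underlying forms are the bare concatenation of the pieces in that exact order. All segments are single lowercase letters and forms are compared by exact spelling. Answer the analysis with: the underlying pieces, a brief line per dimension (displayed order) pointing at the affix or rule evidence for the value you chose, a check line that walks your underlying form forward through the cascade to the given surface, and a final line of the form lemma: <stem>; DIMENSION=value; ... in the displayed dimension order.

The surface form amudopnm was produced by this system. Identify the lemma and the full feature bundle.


underlying: amu-odop-nm
VEL=em - signalled by the affix -nm
ASPECT=fe - signalled by the affix amu-
check: amuodopnm -> amuodopnm -> amudopnm
lemma: odop; VEL=em; ASPECT=fe


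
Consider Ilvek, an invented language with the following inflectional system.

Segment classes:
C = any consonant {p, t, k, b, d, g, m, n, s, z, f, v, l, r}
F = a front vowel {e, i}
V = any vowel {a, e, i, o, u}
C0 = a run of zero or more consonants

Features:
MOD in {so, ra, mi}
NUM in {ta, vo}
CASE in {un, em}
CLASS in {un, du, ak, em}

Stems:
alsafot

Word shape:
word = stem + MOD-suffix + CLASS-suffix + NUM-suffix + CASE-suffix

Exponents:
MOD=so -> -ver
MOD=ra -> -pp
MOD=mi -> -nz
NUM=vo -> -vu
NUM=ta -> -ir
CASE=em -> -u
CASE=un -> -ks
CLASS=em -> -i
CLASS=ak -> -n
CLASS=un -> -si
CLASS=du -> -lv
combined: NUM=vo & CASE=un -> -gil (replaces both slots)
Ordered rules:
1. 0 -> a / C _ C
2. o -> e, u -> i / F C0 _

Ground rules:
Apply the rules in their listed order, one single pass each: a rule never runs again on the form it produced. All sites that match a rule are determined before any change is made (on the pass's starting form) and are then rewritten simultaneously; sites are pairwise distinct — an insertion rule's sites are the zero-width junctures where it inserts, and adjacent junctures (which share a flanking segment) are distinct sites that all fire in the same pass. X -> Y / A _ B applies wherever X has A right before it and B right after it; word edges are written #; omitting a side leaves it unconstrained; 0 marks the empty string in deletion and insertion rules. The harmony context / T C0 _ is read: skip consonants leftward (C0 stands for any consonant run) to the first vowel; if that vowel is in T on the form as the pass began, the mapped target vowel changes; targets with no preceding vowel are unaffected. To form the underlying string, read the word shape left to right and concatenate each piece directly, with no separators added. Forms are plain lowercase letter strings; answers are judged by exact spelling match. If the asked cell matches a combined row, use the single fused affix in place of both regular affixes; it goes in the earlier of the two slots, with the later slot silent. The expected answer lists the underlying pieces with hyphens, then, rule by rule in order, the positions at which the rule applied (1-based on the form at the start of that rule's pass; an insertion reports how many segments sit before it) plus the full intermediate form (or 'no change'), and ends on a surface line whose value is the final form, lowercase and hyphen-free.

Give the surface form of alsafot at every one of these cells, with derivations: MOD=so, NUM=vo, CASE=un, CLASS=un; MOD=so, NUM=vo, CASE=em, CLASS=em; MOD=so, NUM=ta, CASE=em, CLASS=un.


cell MOD=so, NUM=vo, CASE=un, CLASS=un:
underlying: alsafot-ver-si-gil
1. 0 -> a / C _ C: inserts after position(s) 2, 7, 10: alasafotaverasigil
2. o -> e, u -> i / F C0 _: no change
surface: alasafotaverasigil

cell MOD=so, NUM=vo, CASE=em, CLASS=em:
underlying: alsafot-ver-i-vu-u
1. 0 -> a / C _ C: inserts after position(s) 2, 7: alasafotaverivuu
2. o -> e, u -> i / F C0 _: fires at position(s) 15: alasafotaveriviu
surface: alasafotaveriviu

cell MOD=so, NUM=ta, CASE=em, CLASS=un:
underlying: alsafot-ver-si-ir-u
1. 0 -> a / C _ C: inserts after position(s) 2, 7, 10: alasafotaverasiiru
2. o -> e, u -> i / F C0 _: fires at position(s) 18: alasafotaverasiiri
surface: alasafotaverasiiri


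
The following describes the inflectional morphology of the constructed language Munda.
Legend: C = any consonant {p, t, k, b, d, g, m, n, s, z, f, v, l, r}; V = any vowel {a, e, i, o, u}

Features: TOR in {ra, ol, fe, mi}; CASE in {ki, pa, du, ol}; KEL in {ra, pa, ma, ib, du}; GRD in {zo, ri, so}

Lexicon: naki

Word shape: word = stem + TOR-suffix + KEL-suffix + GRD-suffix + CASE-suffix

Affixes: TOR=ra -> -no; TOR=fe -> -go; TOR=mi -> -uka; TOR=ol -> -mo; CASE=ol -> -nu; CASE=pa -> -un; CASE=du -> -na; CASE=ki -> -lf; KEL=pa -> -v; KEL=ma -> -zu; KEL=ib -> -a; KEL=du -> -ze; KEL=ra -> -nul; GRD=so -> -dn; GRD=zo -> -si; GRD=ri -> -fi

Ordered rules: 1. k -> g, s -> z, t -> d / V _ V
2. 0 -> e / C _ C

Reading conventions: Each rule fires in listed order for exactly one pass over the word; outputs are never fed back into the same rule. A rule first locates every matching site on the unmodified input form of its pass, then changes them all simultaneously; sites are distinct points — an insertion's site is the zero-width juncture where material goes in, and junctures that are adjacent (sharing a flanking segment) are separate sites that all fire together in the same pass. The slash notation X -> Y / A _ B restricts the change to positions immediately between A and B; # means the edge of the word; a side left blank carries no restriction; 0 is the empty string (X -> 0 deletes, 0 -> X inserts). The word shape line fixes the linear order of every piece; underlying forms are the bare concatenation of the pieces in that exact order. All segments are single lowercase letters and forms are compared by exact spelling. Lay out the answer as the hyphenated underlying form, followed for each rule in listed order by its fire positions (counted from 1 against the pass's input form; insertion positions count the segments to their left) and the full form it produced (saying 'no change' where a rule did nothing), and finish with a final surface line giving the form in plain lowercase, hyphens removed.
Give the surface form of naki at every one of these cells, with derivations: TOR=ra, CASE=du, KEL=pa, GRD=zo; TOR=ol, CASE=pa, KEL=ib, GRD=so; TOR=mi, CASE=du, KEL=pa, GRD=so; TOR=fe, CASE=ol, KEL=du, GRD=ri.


cell TOR=ra, CASE=du, KEL=pa, GRD=zo:
underlying: naki-no-v-si-na
1. k -> g, s -> z, t -> d / V _ V: fires at position(s) 3: naginovsina
2. 0 -> e / C _ C: inserts after position(s) 7: naginovesina
surface: naginovesina

cell TOR=ol, CASE=pa, KEL=ib, GRD=so:
underlying: naki-mo-a-dn-un
1. k -> g, s -> z, t -> d / V _ V: fires at position(s) 3: nagimoadnun
2. 0 -> e / C _ C: inserts after position(s) 8: nagimoadenun
surface: nagimoadenun

cell TOR=mi, CASE=du, KEL=pa, GRD=so:
underlying: naki-uka-v-dn-na
1. k -> g, s -> z, t -> d / V _ V: fires at position(s) 3, 6: nagiugavdnna
2. 0 -> e / C _ C: inserts after position(s) 8, 9, 10: nagiugavedenena
surface: nagiugavedenena

cell TOR=fe, CASE=ol, KEL=du, GRD=ri:
underlying: naki-go-ze-fi-nu
1. k -> g, s -> z, t -> d / V _ V: fires at position(s) 3: nagigozefinu
2. 0 -> e / C _ C: no change
surface: nagigozefinu


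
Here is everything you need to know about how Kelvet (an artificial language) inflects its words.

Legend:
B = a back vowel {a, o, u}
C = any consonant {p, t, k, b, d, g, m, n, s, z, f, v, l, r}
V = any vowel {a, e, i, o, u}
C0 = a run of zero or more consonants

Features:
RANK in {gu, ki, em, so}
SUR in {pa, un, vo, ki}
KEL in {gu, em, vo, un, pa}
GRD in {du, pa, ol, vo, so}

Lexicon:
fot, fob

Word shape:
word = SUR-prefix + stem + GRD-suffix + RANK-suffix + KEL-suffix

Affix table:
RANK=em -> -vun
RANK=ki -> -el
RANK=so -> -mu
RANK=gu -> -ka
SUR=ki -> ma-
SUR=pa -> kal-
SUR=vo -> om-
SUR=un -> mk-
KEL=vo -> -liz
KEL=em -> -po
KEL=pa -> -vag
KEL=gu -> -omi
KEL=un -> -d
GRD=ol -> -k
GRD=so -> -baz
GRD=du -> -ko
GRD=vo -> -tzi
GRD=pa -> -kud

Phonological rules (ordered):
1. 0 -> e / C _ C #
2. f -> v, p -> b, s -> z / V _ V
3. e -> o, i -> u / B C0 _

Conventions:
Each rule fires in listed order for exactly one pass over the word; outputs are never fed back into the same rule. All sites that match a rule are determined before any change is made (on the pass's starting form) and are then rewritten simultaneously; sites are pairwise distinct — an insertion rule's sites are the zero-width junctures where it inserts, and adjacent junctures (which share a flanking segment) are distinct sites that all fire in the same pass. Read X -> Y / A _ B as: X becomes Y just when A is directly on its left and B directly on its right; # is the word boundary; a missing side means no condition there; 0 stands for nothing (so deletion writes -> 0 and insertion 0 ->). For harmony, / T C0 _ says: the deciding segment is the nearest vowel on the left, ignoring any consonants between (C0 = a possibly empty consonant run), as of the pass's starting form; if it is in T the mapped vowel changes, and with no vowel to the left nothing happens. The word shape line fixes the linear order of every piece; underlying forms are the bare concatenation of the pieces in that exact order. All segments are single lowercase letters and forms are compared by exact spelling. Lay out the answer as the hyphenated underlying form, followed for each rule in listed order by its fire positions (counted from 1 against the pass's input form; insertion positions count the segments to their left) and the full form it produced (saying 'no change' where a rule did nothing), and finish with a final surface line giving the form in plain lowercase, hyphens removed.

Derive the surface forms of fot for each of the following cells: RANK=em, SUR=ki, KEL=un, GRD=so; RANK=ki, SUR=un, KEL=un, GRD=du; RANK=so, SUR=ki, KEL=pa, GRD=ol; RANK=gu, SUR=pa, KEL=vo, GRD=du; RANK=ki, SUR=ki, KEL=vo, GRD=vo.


cell RANK=em, SUR=ki, KEL=un, GRD=so:
underlying: ma-fot-baz-vun-d
1. 0 -> e / C _ C #: inserts after position(s) 11: mafotbazvuned
2. f -> v, p -> b, s -> z / V _ V: fires at position(s) 3: mavotbazvuned
3. e -> o, i -> u / B C0 _: fires at position(s) 12: mavotbazvunod
surface: mavotbazvunod

cell RANK=ki, SUR=un, KEL=un, GRD=du:
underlying: mk-fot-ko-el-d
1. 0 -> e / C _ C #: inserts after position(s) 9: mkfotkoeled
2. f -> v, p -> b, s -> z / V _ V: no change
3. e -> o, i -> u / B C0 _: fires at position(s) 8: mkfotkooled
surface: mkfotkooled

cell RANK=so, SUR=ki, KEL=pa, GRD=ol:
underlying: ma-fot-k-mu-vag
1. 0 -> e / C _ C #: no change
2. f -> v, p -> b, s -> z / V _ V: fires at position(s) 3: mavotkmuvag
3. e -> o, i -> u / B C0 _: no change
surface: mavotkmuvag

cell RANK=gu, SUR=pa, KEL=vo, GRD=du:
underlying: kal-fot-ko-ka-liz
1. 0 -> e / C _ C #: no change
2. f -> v, p -> b, s -> z / V _ V: no change
3. e -> o, i -> u / B C0 _: fires at position(s) 12: kalfotkokaluz
surface: kalfotkokaluz

cell RANK=ki, SUR=ki, KEL=vo, GRD=vo:
underlying: ma-fot-tzi-el-liz
1. 0 -> e / C _ C #: no change
2. f -> v, p -> b, s -> z / V _ V: fires at position(s) 3: mavottzielliz
3. e -> o, i -> u / B C0 _: fires at position(s) 8: mavottzuelliz
surface: mavottzuelliz


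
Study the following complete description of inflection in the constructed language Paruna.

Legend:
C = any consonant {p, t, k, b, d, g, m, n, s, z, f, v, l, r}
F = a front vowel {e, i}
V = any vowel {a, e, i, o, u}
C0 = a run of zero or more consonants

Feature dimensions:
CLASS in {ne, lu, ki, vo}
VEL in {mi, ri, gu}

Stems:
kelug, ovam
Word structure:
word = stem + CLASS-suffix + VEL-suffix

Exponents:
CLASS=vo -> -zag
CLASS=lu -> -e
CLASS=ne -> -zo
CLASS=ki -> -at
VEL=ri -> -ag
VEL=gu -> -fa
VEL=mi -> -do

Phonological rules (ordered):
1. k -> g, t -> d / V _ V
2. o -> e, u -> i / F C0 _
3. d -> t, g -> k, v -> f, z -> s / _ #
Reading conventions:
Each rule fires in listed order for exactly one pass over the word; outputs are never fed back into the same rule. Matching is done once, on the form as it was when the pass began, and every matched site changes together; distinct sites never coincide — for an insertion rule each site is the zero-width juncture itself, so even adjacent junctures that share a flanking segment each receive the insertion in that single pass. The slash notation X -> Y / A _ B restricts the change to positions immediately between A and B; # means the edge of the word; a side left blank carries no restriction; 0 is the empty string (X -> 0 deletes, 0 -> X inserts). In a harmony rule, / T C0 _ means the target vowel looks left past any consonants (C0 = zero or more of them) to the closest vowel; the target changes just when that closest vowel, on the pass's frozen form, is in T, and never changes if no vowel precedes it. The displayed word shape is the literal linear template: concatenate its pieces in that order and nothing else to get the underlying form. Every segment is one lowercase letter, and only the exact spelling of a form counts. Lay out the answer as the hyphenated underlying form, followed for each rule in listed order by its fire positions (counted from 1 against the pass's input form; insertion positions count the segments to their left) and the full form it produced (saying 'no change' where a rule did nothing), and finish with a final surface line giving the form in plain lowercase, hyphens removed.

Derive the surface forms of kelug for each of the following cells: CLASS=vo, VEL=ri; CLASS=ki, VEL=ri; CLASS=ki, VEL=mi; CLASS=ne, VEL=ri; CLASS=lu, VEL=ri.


cell CLASS=vo, VEL=ri:
underlying: kelug-zag-ag
1. k -> g, t -> d / V _ V: no change
2. o -> e, u -> i / F C0 _: fires at position(s) 4: keligzagag
3. d -> t, g -> k, v -> f, z -> s / _ #: fires at position(s) 10: keligzagak
surface: keligzagak

cell CLASS=ki, VEL=ri:
underlying: kelug-at-ag
1. k -> g, t -> d / V _ V: fires at position(s) 7: kelugadag
2. o -> e, u -> i / F C0 _: fires at position(s) 4: keligadag
3. d -> t, g -> k, v -> f, z -> s / _ #: fires at position(s) 9: keligadak
surface: keligadak

cell CLASS=ki, VEL=mi:
underlying: kelug-at-do
1. k -> g, t -> d / V _ V: no change
2. o -> e, u -> i / F C0 _: fires at position(s) 4: keligatdo
3. d -> t, g -> k, v -> f, z -> s / _ #: no change
surface: keligatdo

cell CLASS=ne, VEL=ri:
underlying: kelug-zo-ag
1. k -> g, t -> d / V _ V: no change
2. o -> e, u -> i / F C0 _: fires at position(s) 4: keligzoag
3. d -> t, g -> k, v -> f, z -> s / _ #: fires at position(s) 9: keligzoak
surface: keligzoak

cell CLASS=lu, VEL=ri:
underlying: kelug-e-ag
1. k -> g, t -> d / V _ V: no change
2. o -> e, u -> i / F C0 _: fires at position(s) 4: keligeag
3. d -> t, g -> k, v -> f, z -> s / _ #: fires at position(s) 8: keligeak
surface: keligeak


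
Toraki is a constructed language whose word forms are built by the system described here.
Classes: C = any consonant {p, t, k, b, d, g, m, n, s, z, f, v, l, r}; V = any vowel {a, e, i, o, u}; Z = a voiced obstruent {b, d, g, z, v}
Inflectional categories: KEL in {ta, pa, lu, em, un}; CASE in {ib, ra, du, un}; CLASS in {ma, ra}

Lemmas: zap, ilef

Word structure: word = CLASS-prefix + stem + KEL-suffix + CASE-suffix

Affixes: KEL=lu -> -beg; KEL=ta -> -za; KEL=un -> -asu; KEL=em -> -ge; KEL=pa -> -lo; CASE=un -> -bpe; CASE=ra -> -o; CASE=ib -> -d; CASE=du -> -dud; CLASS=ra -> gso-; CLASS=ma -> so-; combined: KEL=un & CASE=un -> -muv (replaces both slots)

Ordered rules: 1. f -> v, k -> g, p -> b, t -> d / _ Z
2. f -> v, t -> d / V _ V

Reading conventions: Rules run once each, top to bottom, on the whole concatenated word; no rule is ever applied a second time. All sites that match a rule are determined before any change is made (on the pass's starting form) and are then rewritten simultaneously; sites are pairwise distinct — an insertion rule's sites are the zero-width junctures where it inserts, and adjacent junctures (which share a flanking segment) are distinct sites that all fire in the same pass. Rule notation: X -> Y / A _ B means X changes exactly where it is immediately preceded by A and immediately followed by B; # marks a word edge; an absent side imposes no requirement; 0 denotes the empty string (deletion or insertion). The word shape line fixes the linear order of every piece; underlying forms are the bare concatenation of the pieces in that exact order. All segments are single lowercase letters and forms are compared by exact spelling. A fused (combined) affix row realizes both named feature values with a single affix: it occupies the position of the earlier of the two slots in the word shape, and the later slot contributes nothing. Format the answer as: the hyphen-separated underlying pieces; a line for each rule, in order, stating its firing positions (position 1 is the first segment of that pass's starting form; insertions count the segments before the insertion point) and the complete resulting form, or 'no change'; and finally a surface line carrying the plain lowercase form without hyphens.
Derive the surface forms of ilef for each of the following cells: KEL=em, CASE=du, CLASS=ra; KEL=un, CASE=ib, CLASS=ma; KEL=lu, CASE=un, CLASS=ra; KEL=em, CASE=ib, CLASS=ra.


cell KEL=em, CASE=du, CLASS=ra:
underlying: gso-ilef-ge-dud
1. f -> v, k -> g, p -> b, t -> d / _ Z: fires at position(s) 7: gsoilevgedud
2. f -> v, t -> d / V _ V: no change
surface: gsoilevgedud

cell KEL=un, CASE=ib, CLASS=ma:
underlying: so-ilef-asu-d
1. f -> v, k -> g, p -> b, t -> d / _ Z: no change
2. f -> v, t -> d / V _ V: fires at position(s) 6: soilevasud
surface: soilevasud

cell KEL=lu, CASE=un, CLASS=ra:
underlying: gso-ilef-beg-bpe
1. f -> v, k -> g, p -> b, t -> d / _ Z: fires at position(s) 7: gsoilevbegbpe
2. f -> v, t -> d / V _ V: no change
surface: gsoilevbegbpe

cell KEL=em, CASE=ib, CLASS=ra:
underlying: gso-ilef-ge-d
1. f -> v, k -> g, p -> b, t -> d / _ Z: fires at position(s) 7: gsoilevged
2. f -> v, t -> d / V _ V: no change
surface: gsoilevged


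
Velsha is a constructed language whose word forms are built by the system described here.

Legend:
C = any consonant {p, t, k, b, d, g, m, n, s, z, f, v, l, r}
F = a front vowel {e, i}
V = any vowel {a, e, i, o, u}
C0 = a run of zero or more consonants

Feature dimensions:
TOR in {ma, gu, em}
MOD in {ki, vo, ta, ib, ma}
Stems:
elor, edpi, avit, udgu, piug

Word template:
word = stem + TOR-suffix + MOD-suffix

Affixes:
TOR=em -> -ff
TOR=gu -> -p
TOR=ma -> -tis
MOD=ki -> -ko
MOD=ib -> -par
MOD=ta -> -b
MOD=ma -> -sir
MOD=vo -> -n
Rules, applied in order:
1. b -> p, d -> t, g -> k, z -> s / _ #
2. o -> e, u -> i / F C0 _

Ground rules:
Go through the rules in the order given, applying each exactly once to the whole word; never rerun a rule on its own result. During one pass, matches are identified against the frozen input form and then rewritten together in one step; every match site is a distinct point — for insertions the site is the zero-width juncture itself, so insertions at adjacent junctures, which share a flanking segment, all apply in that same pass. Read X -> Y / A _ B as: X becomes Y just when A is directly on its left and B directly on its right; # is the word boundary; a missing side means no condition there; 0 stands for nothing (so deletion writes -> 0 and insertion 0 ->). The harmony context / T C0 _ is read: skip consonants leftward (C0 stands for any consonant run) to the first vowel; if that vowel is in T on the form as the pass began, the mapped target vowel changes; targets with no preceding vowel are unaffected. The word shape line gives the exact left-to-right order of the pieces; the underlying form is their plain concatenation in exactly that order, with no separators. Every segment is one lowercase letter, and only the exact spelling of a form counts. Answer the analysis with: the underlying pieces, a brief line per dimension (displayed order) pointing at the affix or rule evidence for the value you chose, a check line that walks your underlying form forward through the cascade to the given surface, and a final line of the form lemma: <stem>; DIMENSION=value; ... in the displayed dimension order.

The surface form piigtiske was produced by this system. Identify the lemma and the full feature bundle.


underlying: piug-tis-ko
TOR=ma - signalled by the affix -tis
MOD=ki - signalled by the affix -ko
check: piugtisko -> piugtisko -> piigtiske
lemma: piug; TOR=ma; MOD=ki


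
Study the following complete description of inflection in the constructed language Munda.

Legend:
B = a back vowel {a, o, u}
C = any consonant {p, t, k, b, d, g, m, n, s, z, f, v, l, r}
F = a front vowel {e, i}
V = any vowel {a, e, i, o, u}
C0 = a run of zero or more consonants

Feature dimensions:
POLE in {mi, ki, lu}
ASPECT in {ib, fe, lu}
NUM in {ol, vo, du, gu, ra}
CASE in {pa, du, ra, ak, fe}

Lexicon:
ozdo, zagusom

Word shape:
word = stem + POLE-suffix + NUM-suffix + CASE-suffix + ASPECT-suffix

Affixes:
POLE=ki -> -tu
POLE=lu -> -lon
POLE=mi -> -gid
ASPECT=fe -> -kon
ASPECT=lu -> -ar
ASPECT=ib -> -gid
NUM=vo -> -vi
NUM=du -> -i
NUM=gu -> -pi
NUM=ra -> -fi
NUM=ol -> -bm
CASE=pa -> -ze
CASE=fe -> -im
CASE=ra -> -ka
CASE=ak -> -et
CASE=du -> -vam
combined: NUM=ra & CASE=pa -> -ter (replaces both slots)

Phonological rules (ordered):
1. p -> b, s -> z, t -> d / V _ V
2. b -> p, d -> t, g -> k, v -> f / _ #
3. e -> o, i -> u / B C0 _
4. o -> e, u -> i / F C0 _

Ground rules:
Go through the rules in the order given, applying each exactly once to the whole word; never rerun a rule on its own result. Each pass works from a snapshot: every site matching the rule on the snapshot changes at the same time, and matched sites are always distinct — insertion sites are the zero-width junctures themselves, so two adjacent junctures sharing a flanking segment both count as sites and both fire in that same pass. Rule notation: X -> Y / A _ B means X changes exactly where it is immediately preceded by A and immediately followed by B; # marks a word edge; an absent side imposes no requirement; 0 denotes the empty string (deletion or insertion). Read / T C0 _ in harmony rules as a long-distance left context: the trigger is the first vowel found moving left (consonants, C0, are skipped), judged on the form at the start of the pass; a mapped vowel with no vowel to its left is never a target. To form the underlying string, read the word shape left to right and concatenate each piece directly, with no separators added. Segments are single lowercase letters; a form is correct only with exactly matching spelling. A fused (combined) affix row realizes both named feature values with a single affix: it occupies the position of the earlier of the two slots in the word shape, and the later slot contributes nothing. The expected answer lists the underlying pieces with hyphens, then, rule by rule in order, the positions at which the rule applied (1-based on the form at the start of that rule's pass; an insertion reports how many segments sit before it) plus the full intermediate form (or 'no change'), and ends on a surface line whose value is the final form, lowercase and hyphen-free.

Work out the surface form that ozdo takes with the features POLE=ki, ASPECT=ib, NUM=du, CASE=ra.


underlying: ozdo-tu-i-ka-gid
1. p -> b, s -> z, t -> d / V _ V: fires at position(s) 5: ozdoduikagid
2. b -> p, d -> t, g -> k, v -> f / _ #: fires at position(s) 12: ozdoduikagit
3. e -> o, i -> u / B C0 _: fires at position(s) 7, 11: ozdoduukagut
4. o -> e, u -> i / F C0 _: no change
surface: ozdoduukagut


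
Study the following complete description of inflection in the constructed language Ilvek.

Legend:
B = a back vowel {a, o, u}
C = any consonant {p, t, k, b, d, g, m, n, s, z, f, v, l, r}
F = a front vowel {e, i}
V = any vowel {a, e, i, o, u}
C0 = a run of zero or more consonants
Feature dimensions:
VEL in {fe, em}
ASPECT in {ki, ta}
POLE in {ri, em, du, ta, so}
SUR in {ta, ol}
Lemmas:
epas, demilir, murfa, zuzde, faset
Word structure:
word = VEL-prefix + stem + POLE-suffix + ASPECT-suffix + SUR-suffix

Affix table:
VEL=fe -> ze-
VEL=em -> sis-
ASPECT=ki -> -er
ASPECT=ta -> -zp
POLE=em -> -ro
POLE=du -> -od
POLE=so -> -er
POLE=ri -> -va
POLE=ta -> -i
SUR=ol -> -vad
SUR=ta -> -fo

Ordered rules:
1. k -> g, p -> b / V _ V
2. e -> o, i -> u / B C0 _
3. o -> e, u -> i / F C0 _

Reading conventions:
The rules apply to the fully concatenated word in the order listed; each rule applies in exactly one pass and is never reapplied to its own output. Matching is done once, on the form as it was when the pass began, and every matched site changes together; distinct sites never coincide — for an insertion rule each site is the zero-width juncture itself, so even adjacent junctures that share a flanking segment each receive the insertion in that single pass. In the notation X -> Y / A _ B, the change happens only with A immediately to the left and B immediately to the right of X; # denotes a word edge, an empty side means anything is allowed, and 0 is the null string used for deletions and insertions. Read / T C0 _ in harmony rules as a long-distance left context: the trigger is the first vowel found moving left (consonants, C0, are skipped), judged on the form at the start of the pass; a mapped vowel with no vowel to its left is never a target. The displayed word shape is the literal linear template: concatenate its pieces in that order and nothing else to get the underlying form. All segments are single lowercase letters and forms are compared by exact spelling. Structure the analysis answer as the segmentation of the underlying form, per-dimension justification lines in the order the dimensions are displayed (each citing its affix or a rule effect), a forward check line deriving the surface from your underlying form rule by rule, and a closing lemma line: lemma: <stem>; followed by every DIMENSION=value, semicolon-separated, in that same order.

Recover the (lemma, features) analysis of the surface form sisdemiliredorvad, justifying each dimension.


underlying: sis-demilir-od-er-vad
VEL=em - signalled by the affix sis-
ASPECT=ki - signalled by the affix -er
POLE=du - signalled by the affix -od
SUR=ol - signalled by the affix -vad
check: sisdemilirodervad -> sisdemilirodervad -> sisdemilirodorvad -> sisdemiliredorvad
lemma: demilir; VEL=em; ASPECT=ki; POLE=du; SUR=ol


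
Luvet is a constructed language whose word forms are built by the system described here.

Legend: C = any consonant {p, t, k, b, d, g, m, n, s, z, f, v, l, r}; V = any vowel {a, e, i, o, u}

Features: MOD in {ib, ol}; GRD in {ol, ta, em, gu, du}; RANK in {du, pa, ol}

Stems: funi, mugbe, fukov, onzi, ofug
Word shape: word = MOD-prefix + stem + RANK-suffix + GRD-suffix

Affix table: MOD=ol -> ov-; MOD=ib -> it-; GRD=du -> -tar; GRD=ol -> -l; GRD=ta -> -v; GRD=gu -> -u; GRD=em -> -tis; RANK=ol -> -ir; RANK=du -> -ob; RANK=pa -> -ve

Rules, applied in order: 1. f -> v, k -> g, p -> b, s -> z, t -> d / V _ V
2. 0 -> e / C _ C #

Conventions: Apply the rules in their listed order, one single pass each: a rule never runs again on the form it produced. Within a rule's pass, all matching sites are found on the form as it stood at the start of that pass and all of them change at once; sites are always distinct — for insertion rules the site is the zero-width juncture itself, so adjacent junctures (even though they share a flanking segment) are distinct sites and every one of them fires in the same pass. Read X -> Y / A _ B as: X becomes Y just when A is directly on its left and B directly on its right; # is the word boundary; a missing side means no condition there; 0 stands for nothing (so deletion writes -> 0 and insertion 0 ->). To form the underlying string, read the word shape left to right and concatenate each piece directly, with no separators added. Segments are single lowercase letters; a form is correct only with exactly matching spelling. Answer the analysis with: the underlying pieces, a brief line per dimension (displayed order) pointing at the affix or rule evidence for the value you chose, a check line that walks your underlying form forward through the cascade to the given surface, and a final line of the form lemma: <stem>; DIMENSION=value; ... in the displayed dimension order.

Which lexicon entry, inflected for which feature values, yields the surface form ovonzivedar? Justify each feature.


underlying: ov-onzi-ve-tar
MOD=ol - signalled by the affix ov-
GRD=du - signalled by the affix -tar
RANK=pa - signalled by the affix -ve
check: ovonzivetar -> ovonzivedar -> ovonzivedar
lemma: onzi; MOD=ol; GRD=du; RANK=pa


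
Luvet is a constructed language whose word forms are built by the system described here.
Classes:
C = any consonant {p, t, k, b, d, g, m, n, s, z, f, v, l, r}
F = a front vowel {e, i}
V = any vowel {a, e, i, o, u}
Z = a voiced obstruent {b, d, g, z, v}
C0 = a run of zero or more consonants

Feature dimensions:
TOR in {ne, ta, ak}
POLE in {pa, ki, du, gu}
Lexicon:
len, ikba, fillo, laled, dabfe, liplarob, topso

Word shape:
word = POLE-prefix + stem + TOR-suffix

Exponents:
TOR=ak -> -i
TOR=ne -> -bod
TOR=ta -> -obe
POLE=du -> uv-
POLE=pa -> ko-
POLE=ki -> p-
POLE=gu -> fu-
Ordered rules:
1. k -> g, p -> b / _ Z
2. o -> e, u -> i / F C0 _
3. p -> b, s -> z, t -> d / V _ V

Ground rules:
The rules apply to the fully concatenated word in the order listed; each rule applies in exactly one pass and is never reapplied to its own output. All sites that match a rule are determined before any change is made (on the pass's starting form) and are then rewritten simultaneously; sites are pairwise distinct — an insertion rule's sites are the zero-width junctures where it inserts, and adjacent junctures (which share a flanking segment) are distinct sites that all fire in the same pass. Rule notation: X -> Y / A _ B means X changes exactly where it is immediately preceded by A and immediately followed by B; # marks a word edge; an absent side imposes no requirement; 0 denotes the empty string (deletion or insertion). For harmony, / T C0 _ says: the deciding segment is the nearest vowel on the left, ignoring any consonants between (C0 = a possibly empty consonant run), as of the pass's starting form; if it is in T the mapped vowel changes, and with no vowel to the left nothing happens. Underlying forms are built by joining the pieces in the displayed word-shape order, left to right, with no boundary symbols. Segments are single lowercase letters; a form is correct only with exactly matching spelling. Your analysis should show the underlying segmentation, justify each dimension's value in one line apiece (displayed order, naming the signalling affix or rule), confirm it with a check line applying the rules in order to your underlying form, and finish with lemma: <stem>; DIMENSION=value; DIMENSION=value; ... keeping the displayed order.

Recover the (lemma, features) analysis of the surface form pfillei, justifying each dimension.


underlying: p-fillo-i
TOR=ak - signalled by the affix -i
POLE=ki - signalled by the affix p-
check: pfilloi -> pfilloi -> pfillei -> pfillei
lemma: fillo; TOR=ak; POLE=ki


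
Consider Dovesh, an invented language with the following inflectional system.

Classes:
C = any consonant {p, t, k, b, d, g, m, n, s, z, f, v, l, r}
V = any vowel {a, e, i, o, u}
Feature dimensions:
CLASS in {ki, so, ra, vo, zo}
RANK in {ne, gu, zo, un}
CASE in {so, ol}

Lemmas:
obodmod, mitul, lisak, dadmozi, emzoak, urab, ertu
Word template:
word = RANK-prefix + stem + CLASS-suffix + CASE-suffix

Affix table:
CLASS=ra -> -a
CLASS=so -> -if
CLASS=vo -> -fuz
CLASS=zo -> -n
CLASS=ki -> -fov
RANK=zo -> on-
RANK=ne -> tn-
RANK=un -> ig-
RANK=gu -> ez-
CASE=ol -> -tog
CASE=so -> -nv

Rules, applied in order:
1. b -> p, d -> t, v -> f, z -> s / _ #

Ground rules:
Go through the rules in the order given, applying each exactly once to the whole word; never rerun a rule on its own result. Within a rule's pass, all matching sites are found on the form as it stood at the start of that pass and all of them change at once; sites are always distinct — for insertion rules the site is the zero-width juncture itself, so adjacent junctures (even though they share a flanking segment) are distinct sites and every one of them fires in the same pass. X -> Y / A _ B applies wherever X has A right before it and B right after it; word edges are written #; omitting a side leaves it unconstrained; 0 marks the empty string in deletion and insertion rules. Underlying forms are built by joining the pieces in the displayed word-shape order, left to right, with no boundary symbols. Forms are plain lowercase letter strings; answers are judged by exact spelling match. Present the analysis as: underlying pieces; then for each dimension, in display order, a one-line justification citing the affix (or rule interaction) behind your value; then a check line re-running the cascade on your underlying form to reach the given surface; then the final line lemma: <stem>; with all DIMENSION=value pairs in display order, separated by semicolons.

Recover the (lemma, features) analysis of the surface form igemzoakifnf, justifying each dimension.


underlying: ig-emzoak-if-nv
CLASS=so - signalled by the affix -if
RANK=un - signalled by the affix ig-
CASE=so - signalled by the affix -nv
check: igemzoakifnv -> igemzoakifnf
lemma: emzoak; CLASS=so; RANK=un; CASE=so


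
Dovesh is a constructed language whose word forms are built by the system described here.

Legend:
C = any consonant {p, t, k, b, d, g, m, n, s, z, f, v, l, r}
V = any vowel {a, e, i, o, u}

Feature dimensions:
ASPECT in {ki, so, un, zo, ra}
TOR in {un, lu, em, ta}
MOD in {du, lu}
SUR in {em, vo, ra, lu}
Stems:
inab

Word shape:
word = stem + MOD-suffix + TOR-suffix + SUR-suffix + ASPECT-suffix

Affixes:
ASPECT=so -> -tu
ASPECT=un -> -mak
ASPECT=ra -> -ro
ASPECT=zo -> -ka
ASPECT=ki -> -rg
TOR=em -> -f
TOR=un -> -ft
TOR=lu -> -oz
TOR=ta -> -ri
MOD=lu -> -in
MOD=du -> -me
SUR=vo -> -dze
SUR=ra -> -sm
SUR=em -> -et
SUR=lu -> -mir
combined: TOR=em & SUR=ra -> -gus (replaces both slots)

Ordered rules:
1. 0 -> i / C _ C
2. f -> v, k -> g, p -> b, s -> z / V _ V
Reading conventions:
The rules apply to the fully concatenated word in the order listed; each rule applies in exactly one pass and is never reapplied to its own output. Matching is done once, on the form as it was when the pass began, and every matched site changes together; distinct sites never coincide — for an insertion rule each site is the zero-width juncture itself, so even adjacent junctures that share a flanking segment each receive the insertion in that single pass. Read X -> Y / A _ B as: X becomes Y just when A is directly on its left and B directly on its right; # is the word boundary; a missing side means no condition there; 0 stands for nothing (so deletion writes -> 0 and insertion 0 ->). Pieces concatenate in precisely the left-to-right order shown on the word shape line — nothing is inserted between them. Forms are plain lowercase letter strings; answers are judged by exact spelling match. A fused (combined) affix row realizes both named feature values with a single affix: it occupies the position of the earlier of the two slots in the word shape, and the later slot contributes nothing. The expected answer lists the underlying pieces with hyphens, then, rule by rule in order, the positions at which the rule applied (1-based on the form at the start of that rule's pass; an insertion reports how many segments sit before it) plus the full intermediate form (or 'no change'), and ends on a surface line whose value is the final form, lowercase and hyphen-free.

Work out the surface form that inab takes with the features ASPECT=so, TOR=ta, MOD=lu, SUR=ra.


underlying: inab-in-ri-sm-tu
1. 0 -> i / C _ C: inserts after position(s) 6, 9, 10: inabinirisimitu
2. f -> v, k -> g, p -> b, s -> z / V _ V: fires at position(s) 10: inabinirizimitu
surface: inabinirizimitu


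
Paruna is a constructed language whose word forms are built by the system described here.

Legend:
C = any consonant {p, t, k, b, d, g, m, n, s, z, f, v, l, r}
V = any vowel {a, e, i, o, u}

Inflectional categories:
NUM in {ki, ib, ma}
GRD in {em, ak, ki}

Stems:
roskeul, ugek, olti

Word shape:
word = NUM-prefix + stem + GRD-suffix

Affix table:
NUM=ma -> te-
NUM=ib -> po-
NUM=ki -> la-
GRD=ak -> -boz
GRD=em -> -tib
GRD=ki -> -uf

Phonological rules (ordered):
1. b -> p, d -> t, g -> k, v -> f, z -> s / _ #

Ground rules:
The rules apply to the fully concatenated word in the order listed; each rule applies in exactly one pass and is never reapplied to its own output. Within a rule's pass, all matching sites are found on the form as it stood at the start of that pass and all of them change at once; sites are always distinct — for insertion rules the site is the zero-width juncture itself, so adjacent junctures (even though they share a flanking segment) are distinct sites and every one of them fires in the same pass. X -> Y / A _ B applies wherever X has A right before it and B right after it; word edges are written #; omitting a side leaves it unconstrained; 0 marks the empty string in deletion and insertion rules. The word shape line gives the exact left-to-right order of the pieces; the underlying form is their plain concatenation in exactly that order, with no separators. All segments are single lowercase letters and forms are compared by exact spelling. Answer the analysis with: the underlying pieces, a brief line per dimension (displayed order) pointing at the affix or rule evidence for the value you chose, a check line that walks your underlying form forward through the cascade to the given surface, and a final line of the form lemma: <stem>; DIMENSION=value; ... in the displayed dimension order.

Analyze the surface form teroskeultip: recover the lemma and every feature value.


underlying: te-roskeul-tib
NUM=ma - signalled by the affix te-
GRD=em - signalled by the affix -tib
check: teroskeultib -> teroskeultip
lemma: roskeul; NUM=ma; GRD=em
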